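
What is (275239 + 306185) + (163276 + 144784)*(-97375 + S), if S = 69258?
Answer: -8661141596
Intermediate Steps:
(275239 + 306185) + (163276 + 144784)*(-97375 + S) = (275239 + 306185) + (163276 + 144784)*(-97375 + 69258) = 581424 + 308060*(-28117) = 581424 - 8661723020 = -8661141596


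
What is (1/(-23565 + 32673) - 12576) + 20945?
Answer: 76224853/9108 ≈ 8369.0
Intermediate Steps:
(1/(-23565 + 32673) - 12576) + 20945 = (1/9108 - 12576) + 20945 = -114542207/9108 + 20945 = 76224853/9108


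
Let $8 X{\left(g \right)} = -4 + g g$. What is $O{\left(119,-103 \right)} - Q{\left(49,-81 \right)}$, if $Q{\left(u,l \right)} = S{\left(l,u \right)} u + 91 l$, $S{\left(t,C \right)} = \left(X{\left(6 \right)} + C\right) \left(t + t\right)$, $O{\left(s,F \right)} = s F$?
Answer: $415828$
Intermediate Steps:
$X{\left(g \right)} = - \frac{1}{2} + \frac{g^{2}}{8}$ ($X{\left(g \right)} = \frac{-4 + g g}{8} = \frac{-4 + g^{2}}{8} = - \frac{1}{2} + \frac{g^{2}}{8}$)
$O{\left(s,F \right)} = F s$
$S{\left(t,C \right)} = 2 t \left(4 + C\right)$ ($S{\left(t,C \right)} = \left(\left(- \frac{1}{2} + \frac{6^{2}}{8}\right) + C\right) \left(t + t\right) = \left(\left(- \frac{1}{2} + \frac{1}{8} \cdot 36\right) + C\right) 2 t = \left(\left(- \frac{1}{2} + \frac{9}{2}\right) + C\right) 2 t = \left(4 + C\right) 2 t = 2 t \left(4 + C\right)$)
$Q{\left(u,l \right)} = 91 l + 2 l u \left(4 + u\right)$ ($Q{\left(u,l \right)} = 2 l \left(4 + u\right) u + 91 l = 2 l u \left(4 + u\right) + 91 l = 91 l + 2 l u \left(4 + u\right)$)
$O{\left(119,-103 \right)} - Q{\left(49,-81 \right)} = \left(-103\right) 119 - - 81 \left(91 + 2 \cdot 49 \left(4 + 49\right)\right) = -12257 - - 81 \left(91 + 2 \cdot 49 \cdot 53\right) = -12257 - - 81 \left(91 + 5194\right) = -12257 - \left(-81\right) 5285 = -12257 - -428085 = -12257 + 428085 = 415828$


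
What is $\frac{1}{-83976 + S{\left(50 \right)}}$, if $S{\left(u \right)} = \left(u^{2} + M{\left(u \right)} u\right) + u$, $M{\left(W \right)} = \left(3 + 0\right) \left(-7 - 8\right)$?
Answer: $- \frac{1}{83676} \approx -1.1951 \cdot 10^{-5}$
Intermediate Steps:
$M{\left(W \right)} = -45$ ($M{\left(W \right)} = 3 \left(-15\right) = -45$)
$S{\left(u \right)} = u^{2} - 44 u$ ($S{\left(u \right)} = \left(u^{2} - 45 u\right) + u = u^{2} - 44 u$)
$\frac{1}{-83976 + S{\left(50 \right)}} = \frac{1}{-83976 + 50 \left(-44 + 50\right)} = \frac{1}{-83976 + 50 \cdot 6} = \frac{1}{-83976 + 300} = \frac{1}{-83676} = - \frac{1}{83676}$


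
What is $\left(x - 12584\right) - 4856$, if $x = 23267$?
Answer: $5827$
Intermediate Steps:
$\left(x - 12584\right) - 4856 = \left(23267 - 12584\right) - 4856 = 10683 - 4856 = 5827$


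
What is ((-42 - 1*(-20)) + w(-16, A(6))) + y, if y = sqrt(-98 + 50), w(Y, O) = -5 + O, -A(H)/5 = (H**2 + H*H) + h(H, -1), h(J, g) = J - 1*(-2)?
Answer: -427 + 4*I*sqrt(3) ≈ -427.0 + 6.9282*I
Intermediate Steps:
h(J, g) = 2 + J (h(J, g) = J + 2 = 2 + J)
A(H) = -10 - 10*H**2 - 5*H (A(H) = -5*((H**2 + H*H) + (2 + H)) = -5*((H**2 + H**2) + (2 + H)) = -5*(2*H**2 + (2 + H)) = -5*(2 + H + 2*H**2) = -10 - 10*H**2 - 5*H)
y = 4*I*sqrt(3) (y = sqrt(-48) = 4*I*sqrt(3) ≈ 6.9282*I)
((-42 - 1*(-20)) + w(-16, A(6))) + y = ((-42 - 1*(-20)) + (-5 + (-10 - 10*6**2 - 5*6))) + 4*I*sqrt(3) = ((-42 + 20) + (-5 + (-10 - 10*36 - 30))) + 4*I*sqrt(3) = (-22 + (-5 + (-10 - 360 - 30))) + 4*I*sqrt(3) = (-22 + (-5 - 400)) + 4*I*sqrt(3) = (-22 - 405) + 4*I*sqrt(3) = -427 + 4*I*sqrt(3)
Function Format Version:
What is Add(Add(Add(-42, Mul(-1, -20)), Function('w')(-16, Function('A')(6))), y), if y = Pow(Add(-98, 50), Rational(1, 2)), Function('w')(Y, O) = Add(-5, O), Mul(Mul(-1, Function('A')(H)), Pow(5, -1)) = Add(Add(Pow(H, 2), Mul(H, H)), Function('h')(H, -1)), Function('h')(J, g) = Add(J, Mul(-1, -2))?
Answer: Add(-427, Mul(4, I, Pow(3, Rational(1, 2)))) ≈ Add(-427.00, Mul(6.9282, I))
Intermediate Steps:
Function('h')(J, g) = Add(2, J) (Function('h')(J, g) = Add(J, 2) = Add(2, J))
Function('A')(H) = Add(-10, Mul(-10, Pow(H, 2)), Mul(-5, H)) (Function('A')(H) = Mul(-5, Add(Add(Pow(H, 2), Mul(H, H)), Add(2, H))) = Mul(-5, Add(Add(Pow(H, 2), Pow(H, 2)), Add(2, H))) = Mul(-5, Add(Mul(2, Pow(H, 2)), Add(2, H))) = Mul(-5, Add(2, H, Mul(2, Pow(H, 2)))) = Add(-10, Mul(-10, Pow(H, 2)), Mul(-5, H)))
y = Mul(4, I, Pow(3, Rational(1, 2))) (y = Pow(-48, Rational(1, 2)) = Mul(4, I, Pow(3, Rational(1, 2))) ≈ Mul(6.9282, I))
Add(Add(Add(-42, Mul(-1, -20)), Function('w')(-16, Function('A')(6))), y) = Add(Add(Add(-42, Mul(-1, -20)), Add(-5, Add(-10, Mul(-10, Pow(6, 2)), Mul(-5, 6)))), Mul(4, I, Pow(3, Rational(1, 2)))) = Add(Add(Add(-42, 20), Add(-5, Add(-10, Mul(-10, 36), -30))), Mul(4, I, Pow(3, Rational(1, 2)))) = Add(Add(-22, Add(-5, Add(-10, -360, -30))), Mul(4, I, Pow(3, Rational(1, 2)))) = Add(Add(-22, Add(-5, -400)), Mul(4, I, Pow(3, Rational(1, 2)))) = Add(Add(-22, -405), Mul(4, I, Pow(3, Rational(1, 2)))) = Add(-427, Mul(4, I, Pow(3, Rational(1, 2))))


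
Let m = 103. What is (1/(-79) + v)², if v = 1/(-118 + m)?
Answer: 8836/1404225 ≈ 0.0062924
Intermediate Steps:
v = -1/15 (v = 1/(-118 + 103) = 1/(-15) = -1/15 ≈ -0.066667)
(1/(-79) + v)² = (1/(-79) - 1/15)² = (-1/79 - 1/15)² = (-94/1185)² = 8836/1404225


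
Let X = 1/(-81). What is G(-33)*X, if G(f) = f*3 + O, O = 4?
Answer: 95/81 ≈ 1.1728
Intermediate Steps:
G(f) = 4 + 3*f (G(f) = f*3 + 4 = 3*f + 4 = 4 + 3*f)
X = -1/81 ≈ -0.012346
G(-33)*X = (4 + 3*(-33))*(-1/81) = (4 - 99)*(-1/81) = -95*(-1/81) = 95/81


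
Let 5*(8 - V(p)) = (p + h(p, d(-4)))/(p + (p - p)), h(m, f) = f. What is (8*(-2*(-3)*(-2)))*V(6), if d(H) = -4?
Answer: -3808/5 ≈ -761.60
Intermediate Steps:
V(p) = 8 - (-4 + p)/(5*p) (V(p) = 8 - (p - 4)/(5*(p + (p - p))) = 8 - (-4 + p)/(5*(p + 0)) = 8 - (-4 + p)/(5*p))
(8*(-2*(-3)*(-2)))*V(6) = (8*(-2*(-3)*(-2)))*((⅕)*(4 + 39*6)/6) = (8*(6*(-2)))*((⅕)*(⅙)*(4 + 234)) = (8*(-12))*((⅕)*(⅙)*238) = -96*119/15 = -3808/5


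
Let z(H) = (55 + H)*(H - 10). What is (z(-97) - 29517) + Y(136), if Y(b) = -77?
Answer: -25100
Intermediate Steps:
z(H) = (-10 + H)*(55 + H) (z(H) = (55 + H)*(-10 + H) = (-10 + H)*(55 + H))
(z(-97) - 29517) + Y(136) = ((-550 + (-97)² + 45*(-97)) - 29517) - 77 = ((-550 + 9409 - 4365) - 29517) - 77 = (4494 - 29517) - 77 = -25023 - 77 = -25100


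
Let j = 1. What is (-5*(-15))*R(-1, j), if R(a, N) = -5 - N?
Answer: -450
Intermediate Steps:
(-5*(-15))*R(-1, j) = (-5*(-15))*(-5 - 1*1) = 75*(-5 - 1) = 75*(-6) = -450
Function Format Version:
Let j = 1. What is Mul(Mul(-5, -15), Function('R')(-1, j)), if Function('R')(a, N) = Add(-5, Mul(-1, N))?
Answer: -450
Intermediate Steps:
Mul(Mul(-5, -15), Function('R')(-1, j)) = Mul(Mul(-5, -15), Add(-5, Mul(-1, 1))) = Mul(75, Add(-5, -1)) = Mul(75, -6) = -450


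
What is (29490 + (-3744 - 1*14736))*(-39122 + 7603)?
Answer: -347024190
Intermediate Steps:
(29490 + (-3744 - 1*14736))*(-39122 + 7603) = (29490 + (-3744 - 14736))*(-31519) = (29490 - 18480)*(-31519) = 11010*(-31519) = -347024190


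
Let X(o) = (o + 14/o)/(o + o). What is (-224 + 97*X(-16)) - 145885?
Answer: -37390809/256 ≈ -1.4606e+5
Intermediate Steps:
X(o) = (o + 14/o)/(2*o) (X(o) = (o + 14/o)/((2*o)) = (o + 14/o)*(1/(2*o)) = (o + 14/o)/(2*o))
(-224 + 97*X(-16)) - 145885 = (-224 + 97*(½ + 7/(-16)²)) - 145885 = (-224 + 97*(½ + 7*(1/256))) - 145885 = (-224 + 97*(½ + 7/256)) - 145885 = (-224 + 97*(135/256)) - 145885 = (-224 + 13095/256) - 145885 = -44249/256 - 145885 = -37390809/256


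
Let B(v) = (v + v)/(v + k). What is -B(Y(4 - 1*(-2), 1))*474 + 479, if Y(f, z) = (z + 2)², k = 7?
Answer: -217/4 ≈ -54.250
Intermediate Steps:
Y(f, z) = (2 + z)²
B(v) = 2*v/(7 + v) (B(v) = (v + v)/(v + 7) = (2*v)/(7 + v) = 2*v/(7 + v))
-B(Y(4 - 1*(-2), 1))*474 + 479 = -2*(2 + 1)²/(7 + (2 + 1)²)*474 + 479 = -2*3²/(7 + 3²)*474 + 479 = -2*9/(7 + 9)*474 + 479 = -2*9/16*474 + 479 = -1*9/8*474 + 479 = -9/8*474 + 479 = -2133/4 + 479 = -217/4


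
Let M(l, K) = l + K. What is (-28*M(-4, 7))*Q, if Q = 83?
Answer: -6972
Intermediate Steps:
M(l, K) = K + l
(-28*M(-4, 7))*Q = -28*(7 - 4)*83 = -28*3*83 = -84*83 = -6972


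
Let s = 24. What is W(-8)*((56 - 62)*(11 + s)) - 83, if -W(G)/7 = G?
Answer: -11843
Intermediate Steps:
W(G) = -7*G
W(-8)*((56 - 62)*(11 + s)) - 83 = (-7*(-8))*((56 - 62)*(11 + 24)) - 83 = 56*(-6*35) - 83 = 56*(-210) - 83 = -11760 - 83 = -11843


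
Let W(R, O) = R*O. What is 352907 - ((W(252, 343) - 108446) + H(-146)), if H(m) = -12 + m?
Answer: 375075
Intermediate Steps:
W(R, O) = O*R
352907 - ((W(252, 343) - 108446) + H(-146)) = 352907 - ((343*252 - 108446) + (-12 - 146)) = 352907 - ((86436 - 108446) - 158) = 352907 - (-22010 - 158) = 352907 - 1*(-22168) = 352907 + 22168 = 375075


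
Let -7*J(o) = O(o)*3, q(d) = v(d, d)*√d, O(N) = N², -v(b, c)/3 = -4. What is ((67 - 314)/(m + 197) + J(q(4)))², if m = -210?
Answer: 2544025/49 ≈ 51919.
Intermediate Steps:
v(b, c) = 12 (v(b, c) = -3*(-4) = 12)
q(d) = 12*√d
J(o) = -3*o²/7 (J(o) = -o²*3/7 = -3*o²/7)
((67 - 314)/(m + 197) + J(q(4)))² = ((67 - 314)/(-210 + 197) - 3*(12*√4)²/7)² = (-247/(-13) - 3*(12*2)²/7)² = (-247*(-1/13) - 3/7*24²)² = (19 - 3/7*576)² = (19 - 1728/7)² = (-1595/7)² = 2544025/49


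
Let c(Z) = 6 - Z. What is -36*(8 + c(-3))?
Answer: -612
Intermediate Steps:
-36*(8 + c(-3)) = -36*(8 + (6 - 1*(-3))) = -36*(8 + (6 + 3)) = -36*(8 + 9) = -36*17 = -612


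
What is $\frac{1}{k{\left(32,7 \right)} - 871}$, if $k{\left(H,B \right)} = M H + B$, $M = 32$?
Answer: $\frac{1}{160} \approx 0.00625$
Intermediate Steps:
$k{\left(H,B \right)} = B + 32 H$ ($k{\left(H,B \right)} = 32 H + B = B + 32 H$)
$\frac{1}{k{\left(32,7 \right)} - 871} = \frac{1}{\left(7 + 32 \cdot 32\right) - 871} = \frac{1}{\left(7 + 1024\right) - 871} = \frac{1}{1031 - 871} = \frac{1}{160}$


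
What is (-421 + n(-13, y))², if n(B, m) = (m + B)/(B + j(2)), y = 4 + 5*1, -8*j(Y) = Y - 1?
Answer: 1951253929/11025 ≈ 1.7698e+5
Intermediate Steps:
j(Y) = ⅛ - Y/8 (j(Y) = -(Y - 1)/8 = -(-1 + Y)/8 = ⅛ - Y/8)
y = 9 (y = 4 + 5 = 9)
n(B, m) = (B + m)/(-⅛ + B) (n(B, m) = (m + B)/(B + (⅛ - ⅛*2)) = (B + m)/(B + (⅛ - ¼)) = (B + m)/(B - ⅛) = (B + m)/(-⅛ + B))
(-421 + n(-13, y))² = (-421 + 8*(-13 + 9)/(-1 + 8*(-13)))² = (-421 + 8*(-4)/(-1 - 104))² = (-421 + 8*(-4)/(-105))² = (-421 + 8*(-1/105)*(-4))² = (-421 + 32/105)² = (-44173/105)² = 1951253929/11025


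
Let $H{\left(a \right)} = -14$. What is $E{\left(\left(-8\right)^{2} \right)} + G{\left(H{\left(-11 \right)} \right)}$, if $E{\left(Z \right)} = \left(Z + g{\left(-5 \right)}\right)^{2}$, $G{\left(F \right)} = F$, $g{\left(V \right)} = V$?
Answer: $3467$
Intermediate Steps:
$E{\left(Z \right)} = \left(-5 + Z\right)^{2}$ ($E{\left(Z \right)} = \left(Z - 5\right)^{2} = \left(-5 + Z\right)^{2}$)
$E{\left(\left(-8\right)^{2} \right)} + G{\left(H{\left(-11 \right)} \right)} = \left(-5 + \left(-8\right)^{2}\right)^{2} - 14 = \left(-5 + 64\right)^{2} - 14 = 59^{2} - 14 = 3481 - 14 = 3467$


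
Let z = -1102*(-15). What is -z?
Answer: -16530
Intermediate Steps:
z = 16530
-z = -1*16530 = -16530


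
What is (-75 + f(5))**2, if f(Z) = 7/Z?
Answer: 135424/25 ≈ 5417.0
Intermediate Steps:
(-75 + f(5))**2 = (-75 + 7/5)**2 = (-368/5)**2 = 135424/25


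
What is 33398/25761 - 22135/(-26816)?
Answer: 1465820503/690806976 ≈ 2.1219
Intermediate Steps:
33398/25761 - 22135/(-26816) = 33398*(1/25761) - 22135*(-1/26816) = 33398/25761 + 22135/26816 = 1465820503/690806976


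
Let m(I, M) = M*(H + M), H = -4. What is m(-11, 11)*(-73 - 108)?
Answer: -13937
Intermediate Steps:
m(I, M) = M*(-4 + M)
m(-11, 11)*(-73 - 108) = (11*(-4 + 11))*(-73 - 108) = (11*7)*(-181) = 77*(-181) = -13937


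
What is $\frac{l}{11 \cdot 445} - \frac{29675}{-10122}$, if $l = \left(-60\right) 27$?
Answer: $\frac{25772297}{9909438} \approx 2.6008$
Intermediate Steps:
$l = -1620$
$\frac{l}{11 \cdot 445} - \frac{29675}{-10122} = - \frac{1620}{11 \cdot 445} - \frac{29675}{-10122} = - \frac{1620}{4895} - - \frac{29675}{10122} = \left(-1620\right) \frac{1}{4895} + \frac{29675}{10122} = - \frac{324}{979} + \frac{29675}{10122} = \frac{25772297}{9909438}$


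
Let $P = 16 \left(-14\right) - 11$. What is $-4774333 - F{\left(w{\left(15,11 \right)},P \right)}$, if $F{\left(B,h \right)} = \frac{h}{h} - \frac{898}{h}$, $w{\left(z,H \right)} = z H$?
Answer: $- \frac{1121969388}{235} \approx -4.7743 \cdot 10^{6}$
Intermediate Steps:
$w{\left(z,H \right)} = H z$
$P = -235$ ($P = -224 - 11 = -235$)
$F{\left(B,h \right)} = 1 - \frac{898}{h}$
$-4774333 - F{\left(w{\left(15,11 \right)},P \right)} = -4774333 - \frac{-898 - 235}{-235} = -4774333 - \left(- \frac{1}{235}\right) \left(-1133\right) = -4774333 - \frac{1133}{235} = - \frac{1121969388}{235}$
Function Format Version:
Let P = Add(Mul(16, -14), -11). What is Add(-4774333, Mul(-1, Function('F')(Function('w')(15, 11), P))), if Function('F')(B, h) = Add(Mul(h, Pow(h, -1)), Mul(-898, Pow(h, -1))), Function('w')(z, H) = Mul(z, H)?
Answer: Rational(-1121969388, 235) ≈ -4.7743e+6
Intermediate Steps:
Function('w')(z, H) = Mul(H, z)
P = -235 (P = Add(-224, -11) = -235)
Function('F')(B, h) = Add(1, Mul(-898, Pow(h, -1)))
Add(-4774333, Mul(-1, Function('F')(Function('w')(15, 11), P))) = Add(-4774333, Mul(-1, Mul(Pow(-235, -1), Add(-898, -235)))) = Add(-4774333, Mul(-1, Mul(Rational(-1, 235), -1133))) = Add(-4774333, Mul(-1, Rational(1133, 235))) = Add(-4774333, Rational(-1133, 235)) = Rational(-1121969388, 235)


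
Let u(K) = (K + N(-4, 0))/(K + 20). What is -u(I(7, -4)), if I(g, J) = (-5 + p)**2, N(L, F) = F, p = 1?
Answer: -4/9 ≈ -0.44444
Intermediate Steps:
I(g, J) = 16 (I(g, J) = (-5 + 1)**2 = (-4)**2 = 16)
u(K) = K/(20 + K) (u(K) = (K + 0)/(K + 20) = K/(20 + K))
-u(I(7, -4)) = -16/(20 + 16) = -16/36 = -1*4/9 = -4/9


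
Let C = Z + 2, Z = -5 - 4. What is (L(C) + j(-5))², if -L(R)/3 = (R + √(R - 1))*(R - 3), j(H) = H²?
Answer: 27025 - 22200*I*√2 ≈ 27025.0 - 31396.0*I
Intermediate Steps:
Z = -9
C = -7 (C = -9 + 2 = -7)
L(R) = -3*(-3 + R)*(R + √(-1 + R)) (L(R) = -3*(R + √(R - 1))*(R - 3) = -3*(R + √(-1 + R))*(-3 + R) = -3*(-3 + R)*(R + √(-1 + R)))
(L(C) + j(-5))² = ((-3*(-7)² + 9*(-7) + 9*√(-1 - 7) - 3*(-7)*√(-1 - 7)) + (-5)²)² = ((-3*49 - 63 + 9*√(-8) - 3*(-7)*√(-8)) + 25)² = ((-147 - 63 + 9*(2*I*√2) - 3*(-7)*2*I*√2) + 25)² = ((-147 - 63 + 18*I*√2 + 42*I*√2) + 25)² = ((-210 + 60*I*√2) + 25)² = (-185 + 60*I*√2)²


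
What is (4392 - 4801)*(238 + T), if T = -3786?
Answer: 1451132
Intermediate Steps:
(4392 - 4801)*(238 + T) = (4392 - 4801)*(238 - 3786) = -409*(-3548) = 1451132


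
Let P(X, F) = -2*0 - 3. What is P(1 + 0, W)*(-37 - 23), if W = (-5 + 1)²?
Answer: 180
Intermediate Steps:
W = 16 (W = (-4)² = 16)
P(X, F) = -3 (P(X, F) = 0 - 3 = -3)
P(1 + 0, W)*(-37 - 23) = -3*(-37 - 23) = -3*(-60) = 180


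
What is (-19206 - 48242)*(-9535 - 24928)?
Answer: 2324460424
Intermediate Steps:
(-19206 - 48242)*(-9535 - 24928) = -67448*(-34463) = 2324460424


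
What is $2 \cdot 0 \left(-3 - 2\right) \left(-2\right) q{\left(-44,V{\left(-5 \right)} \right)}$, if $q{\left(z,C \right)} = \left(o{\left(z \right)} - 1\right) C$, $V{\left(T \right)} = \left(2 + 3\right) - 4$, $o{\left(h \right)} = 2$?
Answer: $0$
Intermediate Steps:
$V{\left(T \right)} = 1$ ($V{\left(T \right)} = 5 - 4 = 1$)
$q{\left(z,C \right)} = C$ ($q{\left(z,C \right)} = \left(2 - 1\right) C = 1 C = C$)
$2 \cdot 0 \left(-3 - 2\right) \left(-2\right) q{\left(-44,V{\left(-5 \right)} \right)} = 2 \cdot 0 \left(-3 - 2\right) \left(-2\right) 1 = 0 \left(\left(-5\right) \left(-2\right)\right) 1 = 0 \cdot 10 \cdot 1 = 0 \cdot 1 = 0$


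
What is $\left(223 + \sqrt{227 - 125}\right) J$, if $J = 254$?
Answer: $56642 + 254 \sqrt{102} \approx 59207.0$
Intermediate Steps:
$\left(223 + \sqrt{227 - 125}\right) J = \left(223 + \sqrt{227 - 125}\right) 254 = \left(223 + \sqrt{102}\right) 254 = 56642 + 254 \sqrt{102}$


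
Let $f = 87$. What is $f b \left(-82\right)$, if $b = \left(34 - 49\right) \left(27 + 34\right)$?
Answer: $6527610$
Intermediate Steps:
$b = -915$ ($b = \left(-15\right) 61 = -915$)
$f b \left(-82\right) = 87 \left(-915\right) \left(-82\right) = \left(-79605\right) \left(-82\right) = 6527610$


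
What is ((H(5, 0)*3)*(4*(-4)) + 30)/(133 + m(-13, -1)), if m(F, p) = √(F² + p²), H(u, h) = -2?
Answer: 16758/17519 - 126*√170/17519 ≈ 0.86279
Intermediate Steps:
((H(5, 0)*3)*(4*(-4)) + 30)/(133 + m(-13, -1)) = ((-2*3)*(4*(-4)) + 30)/(133 + √((-13)² + (-1)²)) = (-6*(-16) + 30)/(133 + √(169 + 1)) = (96 + 30)/(133 + √170) = 126/(133 + √170)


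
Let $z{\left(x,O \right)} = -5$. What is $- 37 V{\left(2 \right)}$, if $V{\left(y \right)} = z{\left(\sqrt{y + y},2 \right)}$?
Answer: $185$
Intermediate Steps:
$V{\left(y \right)} = -5$
$- 37 V{\left(2 \right)} = \left(-37\right) \left(-5\right) = 185$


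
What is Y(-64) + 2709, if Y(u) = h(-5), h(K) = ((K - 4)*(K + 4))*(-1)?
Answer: 2700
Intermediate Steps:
h(K) = -(-4 + K)*(4 + K) (h(K) = ((-4 + K)*(4 + K))*(-1) = -(-4 + K)*(4 + K))
Y(u) = -9 (Y(u) = 16 - 1*(-5)² = 16 - 1*25 = 16 - 25 = -9)
Y(-64) + 2709 = -9 + 2709 = 2700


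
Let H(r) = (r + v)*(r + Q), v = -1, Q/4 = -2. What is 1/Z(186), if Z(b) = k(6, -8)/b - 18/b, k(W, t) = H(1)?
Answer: -31/3 ≈ -10.333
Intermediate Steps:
Q = -8 (Q = 4*(-2) = -8)
H(r) = (-1 + r)*(-8 + r) (H(r) = (r - 1)*(r - 8) = (-1 + r)*(-8 + r))
k(W, t) = 0 (k(W, t) = 8 + 1² - 9*1 = 8 + 1 - 9 = 0)
Z(b) = -18/b (Z(b) = 0/b - 18/b = 0 - 18/b = -18/b)
1/Z(186) = 1/(-18/186) = 1/(-18*1/186) = 1/(-3/31) = -31/3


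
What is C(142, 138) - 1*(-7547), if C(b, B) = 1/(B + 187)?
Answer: 2452776/325 ≈ 7547.0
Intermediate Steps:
C(b, B) = 1/(187 + B)
C(142, 138) - 1*(-7547) = 1/(187 + 138) - 1*(-7547) = 1/325 + 7547 = 2452776/325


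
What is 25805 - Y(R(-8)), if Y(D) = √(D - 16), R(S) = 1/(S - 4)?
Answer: 25805 - I*√579/6 ≈ 25805.0 - 4.0104*I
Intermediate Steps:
R(S) = 1/(-4 + S)
Y(D) = √(-16 + D)
25805 - Y(R(-8)) = 25805 - √(-16 + 1/(-4 - 8)) = 25805 - √(-16 + 1/(-12)) = 25805 - √(-16 - 1/12) = 25805 - √(-193/12) = 25805 - I*√579/6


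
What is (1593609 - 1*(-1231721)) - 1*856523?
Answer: 1968807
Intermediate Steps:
(1593609 - 1*(-1231721)) - 1*856523 = (1593609 + 1231721) - 856523 = 2825330 - 856523 = 1968807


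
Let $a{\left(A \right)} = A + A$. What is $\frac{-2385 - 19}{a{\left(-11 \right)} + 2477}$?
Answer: $- \frac{2404}{2455} \approx -0.97923$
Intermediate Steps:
$a{\left(A \right)} = 2 A$
$\frac{-2385 - 19}{a{\left(-11 \right)} + 2477} = \frac{-2385 - 19}{2 \left(-11\right) + 2477} = - \frac{2404}{-22 + 2477} = - \frac{2404}{2455}$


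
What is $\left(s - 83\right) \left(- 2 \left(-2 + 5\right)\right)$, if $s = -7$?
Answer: $540$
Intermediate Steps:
$\left(s - 83\right) \left(- 2 \left(-2 + 5\right)\right) = \left(-7 - 83\right) \left(- 2 \left(-2 + 5\right)\right) = - 90 \left(\left(-2\right) 3\right) = \left(-90\right) \left(-6\right) = 540$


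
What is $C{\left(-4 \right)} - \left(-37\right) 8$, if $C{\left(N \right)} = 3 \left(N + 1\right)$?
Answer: $287$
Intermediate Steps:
$C{\left(N \right)} = 3 + 3 N$ ($C{\left(N \right)} = 3 \left(1 + N\right) = 3 + 3 N$)
$C{\left(-4 \right)} - \left(-37\right) 8 = \left(3 + 3 \left(-4\right)\right) - \left(-37\right) 8 = \left(3 - 12\right) - -296 = -9 + 296 = 287$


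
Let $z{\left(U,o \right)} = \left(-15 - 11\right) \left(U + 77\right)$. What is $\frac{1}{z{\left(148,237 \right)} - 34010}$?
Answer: $- \frac{1}{39860} \approx -2.5088 \cdot 10^{-5}$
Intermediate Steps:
$z{\left(U,o \right)} = -2002 - 26 U$ ($z{\left(U,o \right)} = - 26 \left(77 + U\right) = -2002 - 26 U$)
$\frac{1}{z{\left(148,237 \right)} - 34010} = \frac{1}{\left(-2002 - 3848\right) - 34010} = \frac{1}{-5850 - 34010} = \frac{1}{-39860} = - \frac{1}{39860}$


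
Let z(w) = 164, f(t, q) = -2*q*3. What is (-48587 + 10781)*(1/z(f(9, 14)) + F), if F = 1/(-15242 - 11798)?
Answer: -127009257/554320 ≈ -229.13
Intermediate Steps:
f(t, q) = -6*q
F = -1/27040 (F = 1/(-27040) = -1/27040 ≈ -3.6982e-5)
(-48587 + 10781)*(1/z(f(9, 14)) + F) = (-48587 + 10781)*(1/164 - 1/27040) = -37806*(1/164 - 1/27040) = -37806*6719/1108640 = -127009257/554320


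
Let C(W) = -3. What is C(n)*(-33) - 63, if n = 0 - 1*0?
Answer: 36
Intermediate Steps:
n = 0 (n = 0 + 0 = 0)
C(n)*(-33) - 63 = -3*(-33) - 63 = 99 - 63 = 36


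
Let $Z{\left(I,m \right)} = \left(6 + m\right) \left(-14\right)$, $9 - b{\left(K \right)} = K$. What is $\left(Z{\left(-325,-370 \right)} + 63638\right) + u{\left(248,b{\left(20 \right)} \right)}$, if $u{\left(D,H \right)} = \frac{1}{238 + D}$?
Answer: $\frac{33404725}{486} \approx 68734.0$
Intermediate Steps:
$b{\left(K \right)} = 9 - K$
$Z{\left(I,m \right)} = -84 - 14 m$
$\left(Z{\left(-325,-370 \right)} + 63638\right) + u{\left(248,b{\left(20 \right)} \right)} = \left(\left(-84 - -5180\right) + 63638\right) + \frac{1}{238 + 248} = \left(\left(-84 + 5180\right) + 63638\right) + \frac{1}{486} = \left(5096 + 63638\right) + \frac{1}{486} = 68734 + \frac{1}{486} = \frac{33404725}{486}$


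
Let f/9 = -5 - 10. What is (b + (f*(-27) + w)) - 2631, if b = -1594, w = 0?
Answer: -580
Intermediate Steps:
f = -135 (f = 9*(-5 - 10) = 9*(-15) = -135)
(b + (f*(-27) + w)) - 2631 = (-1594 + (-135*(-27) + 0)) - 2631 = (-1594 + (3645 + 0)) - 2631 = (-1594 + 3645) - 2631 = 2051 - 2631 = -580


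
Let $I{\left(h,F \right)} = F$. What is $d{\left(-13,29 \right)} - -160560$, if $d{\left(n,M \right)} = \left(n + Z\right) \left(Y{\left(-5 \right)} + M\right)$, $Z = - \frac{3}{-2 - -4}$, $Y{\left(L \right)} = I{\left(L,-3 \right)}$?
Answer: $160183$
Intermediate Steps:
$Y{\left(L \right)} = -3$
$Z = - \frac{3}{2}$ ($Z = - \frac{3}{-2 + 4} = - \frac{3}{2} \approx -1.5$)
$d{\left(n,M \right)} = \left(-3 + M\right) \left(- \frac{3}{2} + n\right)$ ($d{\left(n,M \right)} = \left(n - \frac{3}{2}\right) \left(-3 + M\right) = \left(- \frac{3}{2} + n\right) \left(-3 + M\right) = \left(-3 + M\right) \left(- \frac{3}{2} + n\right)$)
$d{\left(-13,29 \right)} - -160560 = \left(\frac{9}{2} - -39 - \frac{87}{2} + 29 \left(-13\right)\right) - -160560 = \left(\frac{9}{2} + 39 - \frac{87}{2} - 377\right) + 160560 = -377 + 160560 = 160183$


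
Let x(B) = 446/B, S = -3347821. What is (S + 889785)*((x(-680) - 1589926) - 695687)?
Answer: 477540255101287/85 ≈ 5.6181e+12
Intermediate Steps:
(S + 889785)*((x(-680) - 1589926) - 695687) = (-3347821 + 889785)*((446/(-680) - 1589926) - 695687) = -2458036*((446*(-1/680) - 1589926) - 695687) = -2458036*((-223/340 - 1589926) - 695687) = -2458036*(-540575063/340 - 695687) = -2458036*(-777108643/340) = 477540255101287/85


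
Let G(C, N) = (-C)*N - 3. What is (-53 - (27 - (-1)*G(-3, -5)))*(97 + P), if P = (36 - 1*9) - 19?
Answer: -6510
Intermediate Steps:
G(C, N) = -3 - C*N (G(C, N) = -C*N - 3 = -3 - C*N)
P = 8 (P = (36 - 9) - 19 = 27 - 19 = 8)
(-53 - (27 - (-1)*G(-3, -5)))*(97 + P) = (-53 - (27 - (-1)*(-3 - 1*(-3)*(-5))))*(97 + 8) = (-53 - (27 - (-1)*(-3 - 15)))*105 = (-53 - (27 - (-1)*(-18)))*105 = (-53 - (27 - 1*18))*105 = (-53 - (27 - 18))*105 = (-53 - 1*9)*105 = (-53 - 9)*105 = -62*105 = -6510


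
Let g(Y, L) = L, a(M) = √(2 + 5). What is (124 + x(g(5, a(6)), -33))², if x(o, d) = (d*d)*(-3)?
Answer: 9878449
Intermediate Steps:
a(M) = √7
x(o, d) = -3*d² (x(o, d) = d²*(-3) = -3*d²)
(124 + x(g(5, a(6)), -33))² = (124 - 3*(-33)²)² = (124 - 3*1089)² = (124 - 3267)² = (-3143)² = 9878449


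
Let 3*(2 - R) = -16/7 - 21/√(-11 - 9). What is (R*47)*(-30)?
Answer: -27260/7 + 987*I*√5 ≈ -3894.3 + 2207.0*I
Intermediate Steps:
R = 58/21 - 7*I*√5/10 (R = 2 - (-16/7 - 21/√(-11 - 9))/3 = 2 - (-16*⅐ - 21*(-I*√5/10))/3 = 2 - (-16/7 - 21*(-I*√5/10))/3 = 2 - (-16/7 - (-21)*I*√5/10)/3 = 2 - (-16/7 + 21*I*√5/10)/3 = 2 + (16/21 - 7*I*√5/10) = 58/21 - 7*I*√5/10 ≈ 2.7619 - 1.5652*I)
(R*47)*(-30) = ((58/21 - 7*I*√5/10)*47)*(-30) = (2726/21 - 329*I*√5/10)*(-30) = -27260/7 + 987*I*√5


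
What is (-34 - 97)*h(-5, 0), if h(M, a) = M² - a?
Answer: -3275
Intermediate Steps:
(-34 - 97)*h(-5, 0) = (-34 - 97)*((-5)² - 1*0) = -131*(25 + 0) = -131*25 = -3275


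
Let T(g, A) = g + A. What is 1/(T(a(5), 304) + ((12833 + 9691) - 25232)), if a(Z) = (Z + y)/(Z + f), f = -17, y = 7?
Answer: -1/2405 ≈ -0.00041580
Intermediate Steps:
a(Z) = (7 + Z)/(-17 + Z) (a(Z) = (Z + 7)/(Z - 17) = (7 + Z)/(-17 + Z))
T(g, A) = A + g
1/(T(a(5), 304) + ((12833 + 9691) - 25232)) = 1/((304 + (7 + 5)/(-17 + 5)) + ((12833 + 9691) - 25232)) = 1/((304 + 12/(-12)) + (22524 - 25232)) = 1/((304 - 1/12*12) - 2708) = 1/((304 - 1) - 2708) = 1/(303 - 2708) = 1/(-2405) = -1/2405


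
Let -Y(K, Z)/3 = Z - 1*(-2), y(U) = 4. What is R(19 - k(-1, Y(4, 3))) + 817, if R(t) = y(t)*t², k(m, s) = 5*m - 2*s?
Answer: 961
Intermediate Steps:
Y(K, Z) = -6 - 3*Z (Y(K, Z) = -3*(Z - 1*(-2)) = -3*(Z + 2) = -3*(2 + Z) = -6 - 3*Z)
k(m, s) = -2*s + 5*m
R(t) = 4*t²
R(19 - k(-1, Y(4, 3))) + 817 = 4*(19 - (-2*(-6 - 3*3) + 5*(-1)))² + 817 = 4*(19 - (-2*(-6 - 9) - 5))² + 817 = 4*(19 - (-2*(-15) - 5))² + 817 = 4*(19 - (30 - 5))² + 817 = 4*(19 - 1*25)² + 817 = 4*(19 - 25)² + 817 = 4*(-6)² + 817 = 4*36 + 817 = 144 + 817 = 961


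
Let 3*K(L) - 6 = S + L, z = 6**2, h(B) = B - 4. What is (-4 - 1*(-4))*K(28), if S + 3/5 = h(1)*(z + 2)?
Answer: 0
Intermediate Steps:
h(B) = -4 + B
z = 36
S = -573/5 (S = -3/5 + (-4 + 1)*(36 + 2) = -3/5 - 3*38 = -3/5 - 114 = -573/5 ≈ -114.60)
K(L) = -181/5 + L/3 (K(L) = 2 + (-573/5 + L)/3 = 2 + (-191/5 + L/3) = -181/5 + L/3)
(-4 - 1*(-4))*K(28) = (-4 - 1*(-4))*(-181/5 + (1/3)*28) = (-4 + 4)*(-181/5 + 28/3) = 0*(-403/15) = 0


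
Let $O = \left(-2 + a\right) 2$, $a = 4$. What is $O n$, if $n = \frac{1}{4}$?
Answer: $1$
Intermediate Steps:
$n = \frac{1}{4} \approx 0.25$
$O = 4$ ($O = \left(-2 + 4\right) 2 = 2 \cdot 2 = 4$)
$O n = 4 \cdot \frac{1}{4} = 1$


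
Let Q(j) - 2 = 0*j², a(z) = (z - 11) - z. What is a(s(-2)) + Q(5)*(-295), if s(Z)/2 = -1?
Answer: -601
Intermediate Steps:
s(Z) = -2 (s(Z) = 2*(-1) = -2)
a(z) = -11 (a(z) = (-11 + z) - z = -11)
Q(j) = 2 (Q(j) = 2 + 0*j² = 2 + 0 = 2)
a(s(-2)) + Q(5)*(-295) = -11 + 2*(-295) = -11 - 590 = -601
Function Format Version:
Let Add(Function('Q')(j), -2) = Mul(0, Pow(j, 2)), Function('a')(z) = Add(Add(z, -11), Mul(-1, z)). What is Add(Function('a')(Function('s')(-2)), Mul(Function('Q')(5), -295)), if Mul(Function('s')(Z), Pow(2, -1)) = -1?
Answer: -601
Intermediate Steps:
Function('s')(Z) = -2 (Function('s')(Z) = Mul(2, -1) = -2)
Function('a')(z) = -11 (Function('a')(z) = Add(Add(-11, z), Mul(-1, z)) = -11)
Function('Q')(j) = 2 (Function('Q')(j) = Add(2, Mul(0, Pow(j, 2))) = Add(2, 0) = 2)
Add(Function('a')(Function('s')(-2)), Mul(Function('Q')(5), -295)) = Add(-11, Mul(2, -295)) = Add(-11, -590) = -601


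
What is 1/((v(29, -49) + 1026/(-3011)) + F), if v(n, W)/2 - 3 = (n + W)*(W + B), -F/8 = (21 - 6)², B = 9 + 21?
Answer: -3011/3114400 ≈ -0.00096680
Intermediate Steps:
B = 30
F = -1800 (F = -8*(21 - 6)² = -8*15² = -8*225 = -1800)
v(n, W) = 6 + 2*(30 + W)*(W + n) (v(n, W) = 6 + 2*((n + W)*(W + 30)) = 6 + 2*((W + n)*(30 + W)) = 6 + 2*((30 + W)*(W + n)) = 6 + 2*(30 + W)*(W + n))
1/((v(29, -49) + 1026/(-3011)) + F) = 1/(((6 + 2*(-49)² + 60*(-49) + 60*29 + 2*(-49)*29) + 1026/(-3011)) - 1800) = 1/(((6 + 2*2401 - 2940 + 1740 - 2842) + 1026*(-1/3011)) - 1800) = 1/(((6 + 4802 - 2940 + 1740 - 2842) - 1026/3011) - 1800) = 1/((766 - 1026/3011) - 1800) = 1/(2305400/3011 - 1800) = 1/(-3114400/3011) = -3011/3114400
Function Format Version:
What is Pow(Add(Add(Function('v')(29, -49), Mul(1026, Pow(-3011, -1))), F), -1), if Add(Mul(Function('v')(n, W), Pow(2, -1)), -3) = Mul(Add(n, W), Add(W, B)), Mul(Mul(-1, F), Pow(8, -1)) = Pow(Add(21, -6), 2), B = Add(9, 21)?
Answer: Rational(-3011, 3114400) ≈ -0.00096680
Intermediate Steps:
B = 30
F = -1800 (F = Mul(-8, Pow(Add(21, -6), 2)) = Mul(-8, Pow(15, 2)) = Mul(-8, 225) = -1800)
Function('v')(n, W) = Add(6, Mul(2, Add(30, W), Add(W, n))) (Function('v')(n, W) = Add(6, Mul(2, Mul(Add(n, W), Add(W, 30)))) = Add(6, Mul(2, Mul(Add(W, n), Add(30, W)))) = Add(6, Mul(2, Mul(Add(30, W), Add(W, n)))) = Add(6, Mul(2, Add(30, W), Add(W, n))))
Pow(Add(Add(Function('v')(29, -49), Mul(1026, Pow(-3011, -1))), F), -1) = Pow(Add(Add(Add(6, Mul(2, Pow(-49, 2)), Mul(60, -49), Mul(60, 29), Mul(2, -49, 29)), Mul(1026, Pow(-3011, -1))), -1800), -1) = Pow(Add(Add(Add(6, Mul(2, 2401), -2940, 1740, -2842), Mul(1026, Rational(-1, 3011))), -1800), -1) = Pow(Add(Add(Add(6, 4802, -2940, 1740, -2842), Rational(-1026, 3011)), -1800), -1) = Pow(Add(Add(766, Rational(-1026, 3011)), -1800), -1) = Pow(Add(Rational(2305400, 3011), -1800), -1) = Pow(Rational(-3114400, 3011), -1) = Rational(-3011, 3114400)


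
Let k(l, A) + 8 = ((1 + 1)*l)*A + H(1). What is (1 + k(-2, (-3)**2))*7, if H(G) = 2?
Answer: -287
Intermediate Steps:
k(l, A) = -6 + 2*A*l (k(l, A) = -8 + (((1 + 1)*l)*A + 2) = -8 + ((2*l)*A + 2) = -8 + (2*A*l + 2) = -8 + (2 + 2*A*l) = -6 + 2*A*l)
(1 + k(-2, (-3)**2))*7 = (1 + (-6 + 2*(-3)**2*(-2)))*7 = (1 + (-6 + 2*9*(-2)))*7 = (1 + (-6 - 36))*7 = (1 - 42)*7 = -41*7 = -287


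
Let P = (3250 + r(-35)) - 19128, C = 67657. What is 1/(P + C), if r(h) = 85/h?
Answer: 7/362436 ≈ 1.9314e-5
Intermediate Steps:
P = -111163/7 (P = (3250 + 85/(-35)) - 19128 = (3250 + 85*(-1/35)) - 19128 = (3250 - 17/7) - 19128 = 22733/7 - 19128 = -111163/7 ≈ -15880.)
1/(P + C) = 1/(-111163/7 + 67657) = 1/(362436/7) = 7/362436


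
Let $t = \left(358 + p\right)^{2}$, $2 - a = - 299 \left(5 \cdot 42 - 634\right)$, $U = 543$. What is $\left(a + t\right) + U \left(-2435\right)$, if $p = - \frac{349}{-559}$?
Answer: $- \frac{412589785058}{312481} \approx -1.3204 \cdot 10^{6}$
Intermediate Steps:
$p = \frac{349}{559}$ ($p = \left(-349\right) \left(- \frac{1}{559}\right) = \frac{349}{559} \approx 0.62433$)
$a = -126774$ ($a = 2 - - 299 \left(5 \cdot 42 - 634\right) = 2 - - 299 \left(210 - 634\right) = 2 - \left(-299\right) \left(-424\right) = 2 - 126776 = -126774$)
$t = \frac{40188621841}{312481}$ ($t = \left(358 + \frac{349}{559}\right)^{2} = \left(\frac{200471}{559}\right)^{2} = \frac{40188621841}{312481} \approx 1.2861 \cdot 10^{5}$)
$\left(a + t\right) + U \left(-2435\right) = \left(-126774 + \frac{40188621841}{312481}\right) + 543 \left(-2435\right) = \frac{574155547}{312481} - 1322205 = - \frac{412589785058}{312481}$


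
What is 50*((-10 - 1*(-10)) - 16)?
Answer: -800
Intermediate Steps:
50*((-10 - 1*(-10)) - 16) = 50*((-10 + 10) - 16) = 50*(0 - 16) = 50*(-16) = -800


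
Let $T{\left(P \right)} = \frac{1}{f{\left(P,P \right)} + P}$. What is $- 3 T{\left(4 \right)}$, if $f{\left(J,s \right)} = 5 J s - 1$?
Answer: $- \frac{3}{83} \approx -0.036145$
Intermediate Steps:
$f{\left(J,s \right)} = -1 + 5 J s$ ($f{\left(J,s \right)} = 5 J s - 1 = -1 + 5 J s$)
$T{\left(P \right)} = \frac{1}{-1 + P + 5 P^{2}}$ ($T{\left(P \right)} = \frac{1}{\left(-1 + 5 P P\right) + P} = \frac{1}{\left(-1 + 5 P^{2}\right) + P} = \frac{1}{-1 + P + 5 P^{2}}$)
$- 3 T{\left(4 \right)} = - \frac{3}{-1 + 4 + 5 \cdot 4^{2}} = - \frac{3}{-1 + 4 + 5 \cdot 16} = - \frac{3}{-1 + 4 + 80} = - \frac{3}{83}$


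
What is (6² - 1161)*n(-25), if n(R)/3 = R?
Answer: 84375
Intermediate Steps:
n(R) = 3*R
(6² - 1161)*n(-25) = (6² - 1161)*(3*(-25)) = (36 - 1161)*(-75) = -1125*(-75) = 84375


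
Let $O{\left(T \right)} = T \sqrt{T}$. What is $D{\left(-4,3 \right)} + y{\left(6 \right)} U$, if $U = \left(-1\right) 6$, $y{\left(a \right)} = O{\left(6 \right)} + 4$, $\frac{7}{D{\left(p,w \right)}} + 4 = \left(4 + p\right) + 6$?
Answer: $- \frac{41}{2} - 36 \sqrt{6} \approx -108.68$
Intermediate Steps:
$O{\left(T \right)} = T^{\frac{3}{2}}$
$D{\left(p,w \right)} = \frac{7}{6 + p}$ ($D{\left(p,w \right)} = \frac{7}{-4 + \left(\left(4 + p\right) + 6\right)} = \frac{7}{-4 + \left(10 + p\right)} = \frac{7}{6 + p}$)
$y{\left(a \right)} = 4 + 6 \sqrt{6}$ ($y{\left(a \right)} = 6^{\frac{3}{2}} + 4 = 6 \sqrt{6} + 4 = 4 + 6 \sqrt{6}$)
$U = -6$
$D{\left(-4,3 \right)} + y{\left(6 \right)} U = \frac{7}{6 - 4} + \left(4 + 6 \sqrt{6}\right) \left(-6\right) = \frac{7}{2} - \left(24 + 36 \sqrt{6}\right) = - \frac{41}{2} - 36 \sqrt{6}$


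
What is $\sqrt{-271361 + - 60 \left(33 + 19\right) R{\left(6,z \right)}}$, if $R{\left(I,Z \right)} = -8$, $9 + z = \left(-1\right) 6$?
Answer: $i \sqrt{246401} \approx 496.39 i$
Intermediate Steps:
$z = -15$ ($z = -9 - 6 = -15$)
$\sqrt{-271361 + - 60 \left(33 + 19\right) R{\left(6,z \right)}} = \sqrt{-271361 + - 60 \left(33 + 19\right) \left(-8\right)} = \sqrt{-271361 + \left(-60\right) 52 \left(-8\right)} = \sqrt{-271361 - -24960} = \sqrt{-271361 + 24960} = \sqrt{-246401} = i \sqrt{246401}$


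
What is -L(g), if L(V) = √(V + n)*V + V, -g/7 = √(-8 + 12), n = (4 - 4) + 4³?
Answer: 14 + 70*√2 ≈ 112.99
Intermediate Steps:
n = 64 (n = 0 + 64 = 64)
g = -14 (g = -7*√(-8 + 12) = -7*√4 = -7*2 = -14)
L(V) = V + V*√(64 + V) (L(V) = √(V + 64)*V + V = √(64 + V)*V + V = V*√(64 + V) + V = V + V*√(64 + V))
-L(g) = -(-14)*(1 + √(64 - 14)) = -(-14)*(1 + √50) = -(-14)*(1 + 5*√2) = -(-14 - 70*√2) = 14 + 70*√2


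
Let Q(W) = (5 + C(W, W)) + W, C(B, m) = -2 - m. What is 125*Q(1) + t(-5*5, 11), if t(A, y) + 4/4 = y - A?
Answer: 410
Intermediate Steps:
Q(W) = 3 (Q(W) = (5 + (-2 - W)) + W = (3 - W) + W = 3)
t(A, y) = -1 + y - A (t(A, y) = -1 + (y - A) = -1 + y - A)
125*Q(1) + t(-5*5, 11) = 125*3 + (-1 + 11 - (-5)*5) = 375 + (-1 + 11 - 1*(-25)) = 375 + (-1 + 11 + 25) = 375 + 35 = 410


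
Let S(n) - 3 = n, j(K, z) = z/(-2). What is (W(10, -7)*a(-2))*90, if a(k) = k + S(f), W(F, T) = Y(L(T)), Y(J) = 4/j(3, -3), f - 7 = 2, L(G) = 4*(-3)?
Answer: 2400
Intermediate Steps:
L(G) = -12
f = 9 (f = 7 + 2 = 9)
j(K, z) = -z/2 (j(K, z) = z*(-1/2) = -z/2)
S(n) = 3 + n
Y(J) = 8/3 (Y(J) = 4/((-1/2*(-3))) = 4/(3/2) = 4*(2/3) = 8/3)
W(F, T) = 8/3
a(k) = 12 + k (a(k) = k + (3 + 9) = k + 12 = 12 + k)
(W(10, -7)*a(-2))*90 = (8*(12 - 2)/3)*90 = ((8/3)*10)*90 = (80/3)*90 = 2400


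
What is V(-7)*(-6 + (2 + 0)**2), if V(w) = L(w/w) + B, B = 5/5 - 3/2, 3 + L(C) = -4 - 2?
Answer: 19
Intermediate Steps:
L(C) = -9 (L(C) = -3 + (-4 - 2) = -3 - 6 = -9)
B = -1/2 (B = 5*(1/5) - 3*1/2 = 1 - 3/2 = -1/2 ≈ -0.50000)
V(w) = -19/2 (V(w) = -9 - 1/2 = -19/2)
V(-7)*(-6 + (2 + 0)**2) = -19*(-6 + (2 + 0)**2)/2 = -19*(-6 + 2**2)/2 = -19*(-6 + 4)/2 = -19/2*(-2) = 19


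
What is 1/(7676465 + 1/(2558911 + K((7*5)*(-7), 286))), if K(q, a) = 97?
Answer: 2559008/19644135346721 ≈ 1.3027e-7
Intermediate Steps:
1/(7676465 + 1/(2558911 + K((7*5)*(-7), 286))) = 1/(7676465 + 1/(2558911 + 97)) = 1/(7676465 + 1/2559008) = 1/(19644135346721/2559008) = 2559008/19644135346721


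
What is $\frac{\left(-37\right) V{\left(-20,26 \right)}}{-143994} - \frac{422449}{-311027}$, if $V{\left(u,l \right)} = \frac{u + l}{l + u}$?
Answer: $\frac{60841629305}{44786021838} \approx 1.3585$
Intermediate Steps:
$V{\left(u,l \right)} = 1$ ($V{\left(u,l \right)} = \frac{l + u}{l + u} = 1$)
$\frac{\left(-37\right) V{\left(-20,26 \right)}}{-143994} - \frac{422449}{-311027} = \frac{\left(-37\right) 1}{-143994} - \frac{422449}{-311027} = \left(-37\right) \left(- \frac{1}{143994}\right) - - \frac{422449}{311027} = \frac{37}{143994} + \frac{422449}{311027} = \frac{60841629305}{44786021838}$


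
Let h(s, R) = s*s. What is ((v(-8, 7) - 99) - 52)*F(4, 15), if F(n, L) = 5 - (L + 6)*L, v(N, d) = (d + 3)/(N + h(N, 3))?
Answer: 654565/14 ≈ 46755.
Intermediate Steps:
h(s, R) = s²
v(N, d) = (3 + d)/(N + N²) (v(N, d) = (d + 3)/(N + N²) = (3 + d)/(N + N²))
F(n, L) = 5 - L*(6 + L) (F(n, L) = 5 - (6 + L)*L = 5 - L*(6 + L))
((v(-8, 7) - 99) - 52)*F(4, 15) = (((3 + 7)/((-8)*(1 - 8)) - 99) - 52)*(5 - 1*15² - 6*15) = ((-⅛*10/(-7) - 99) - 52)*(5 - 1*225 - 90) = ((-⅛*(-⅐)*10 - 99) - 52)*(5 - 225 - 90) = ((5/28 - 99) - 52)*(-310) = (-2767/28 - 52)*(-310) = -4223/28*(-310) = 654565/14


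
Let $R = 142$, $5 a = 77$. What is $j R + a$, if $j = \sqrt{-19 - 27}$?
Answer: $\frac{77}{5} + 142 i \sqrt{46} \approx 15.4 + 963.09 i$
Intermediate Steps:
$a = \frac{77}{5}$ ($a = \frac{1}{5} \cdot 77 = \frac{77}{5} \approx 15.4$)
$j = i \sqrt{46}$ ($j = \sqrt{-46} = i \sqrt{46} \approx 6.7823 i$)
$j R + a = i \sqrt{46} \cdot 142 + \frac{77}{5} = 142 i \sqrt{46} + \frac{77}{5} = \frac{77}{5} + 142 i \sqrt{46}$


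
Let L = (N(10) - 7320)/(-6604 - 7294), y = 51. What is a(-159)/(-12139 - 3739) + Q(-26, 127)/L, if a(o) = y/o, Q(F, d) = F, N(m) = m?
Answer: -8943720693/180929810 ≈ -49.432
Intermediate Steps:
a(o) = 51/o
L = 3655/6949 (L = (10 - 7320)/(-6604 - 7294) = -7310/(-13898) = -7310*(-1/13898) = 3655/6949 ≈ 0.52598)
a(-159)/(-12139 - 3739) + Q(-26, 127)/L = (51/(-159))/(-12139 - 3739) - 26/3655/6949 = (51*(-1/159))/(-15878) - 26*6949/3655 = -17/53*(-1/15878) - 180674/3655 = 1/49502 - 180674/3655 = -8943720693/180929810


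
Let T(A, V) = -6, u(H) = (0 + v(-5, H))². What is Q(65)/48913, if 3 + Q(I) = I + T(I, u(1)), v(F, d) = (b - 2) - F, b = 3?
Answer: 56/48913 ≈ 0.0011449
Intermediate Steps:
v(F, d) = 1 - F (v(F, d) = (3 - 2) - F = 1 - F)
u(H) = 36 (u(H) = (0 + (1 - 1*(-5)))² = (0 + (1 + 5))² = (0 + 6)² = 6² = 36)
Q(I) = -9 + I (Q(I) = -3 + (I - 6) = -3 + (-6 + I) = -9 + I)
Q(65)/48913 = (-9 + 65)/48913 = 56*(1/48913) = 56/48913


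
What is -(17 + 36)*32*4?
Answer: -6784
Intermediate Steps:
-(17 + 36)*32*4 = -53*128 = -1*6784 = -6784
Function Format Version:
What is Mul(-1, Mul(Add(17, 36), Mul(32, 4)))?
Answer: -6784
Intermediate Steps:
Mul(-1, Mul(Add(17, 36), Mul(32, 4))) = Mul(-1, Mul(53, 128)) = Mul(-1, 6784) = -6784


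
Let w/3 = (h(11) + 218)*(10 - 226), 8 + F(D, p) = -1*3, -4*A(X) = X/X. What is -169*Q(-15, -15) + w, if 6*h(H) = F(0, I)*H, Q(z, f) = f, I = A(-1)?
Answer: -125661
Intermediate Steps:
A(X) = -¼ (A(X) = -X/(4*X) = -¼*1 = -¼)
I = -¼ ≈ -0.25000
F(D, p) = -11 (F(D, p) = -8 - 1*3 = -8 - 3 = -11)
h(H) = -11*H/6 (h(H) = (-11*H)/6 = -11*H/6)
w = -128196 (w = 3*((-11/6*11 + 218)*(10 - 226)) = 3*((-121/6 + 218)*(-216)) = 3*((1187/6)*(-216)) = 3*(-42732) = -128196)
-169*Q(-15, -15) + w = -169*(-15) - 128196 = 2535 - 128196 = -125661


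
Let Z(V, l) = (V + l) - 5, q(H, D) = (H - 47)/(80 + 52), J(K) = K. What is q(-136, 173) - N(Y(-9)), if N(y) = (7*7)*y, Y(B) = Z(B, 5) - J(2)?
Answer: 23655/44 ≈ 537.61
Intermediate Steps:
q(H, D) = -47/132 + H/132 (q(H, D) = (-47 + H)/132 = (-47 + H)*(1/132) = -47/132 + H/132)
Z(V, l) = -5 + V + l
Y(B) = -2 + B (Y(B) = (-5 + B + 5) - 1*2 = B - 2 = -2 + B)
N(y) = 49*y
q(-136, 173) - N(Y(-9)) = (-47/132 + (1/132)*(-136)) - 49*(-2 - 9) = (-47/132 - 34/33) - 49*(-11) = -61/44 - 1*(-539) = -61/44 + 539 = 23655/44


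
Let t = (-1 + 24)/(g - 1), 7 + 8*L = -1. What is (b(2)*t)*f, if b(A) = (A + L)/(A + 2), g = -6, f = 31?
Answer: -713/28 ≈ -25.464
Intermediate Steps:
L = -1 (L = -7/8 + (⅛)*(-1) = -7/8 - ⅛ = -1)
b(A) = (-1 + A)/(2 + A) (b(A) = (A - 1)/(A + 2) = (-1 + A)/(2 + A))
t = -23/7 (t = (-1 + 24)/(-6 - 1) = 23/(-7) = 23*(-⅐) = -23/7 ≈ -3.2857)
(b(2)*t)*f = (((-1 + 2)/(2 + 2))*(-23/7))*31 = ((1/4)*(-23/7))*31 = (((¼)*1)*(-23/7))*31 = ((¼)*(-23/7))*31 = -23/28*31 = -713/28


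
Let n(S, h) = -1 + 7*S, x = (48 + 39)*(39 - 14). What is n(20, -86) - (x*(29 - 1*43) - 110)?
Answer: 30699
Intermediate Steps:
x = 2175 (x = 87*25 = 2175)
n(20, -86) - (x*(29 - 1*43) - 110) = (-1 + 7*20) - (2175*(29 - 1*43) - 110) = (-1 + 140) - (2175*(29 - 43) - 110) = 139 - (2175*(-14) - 110) = 139 - (-30450 - 110) = 139 - 1*(-30560) = 139 + 30560 = 30699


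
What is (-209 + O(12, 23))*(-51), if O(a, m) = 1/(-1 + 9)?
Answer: 85221/8 ≈ 10653.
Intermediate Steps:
O(a, m) = 1/8
(-209 + O(12, 23))*(-51) = (-209 + 1/8)*(-51) = -1671/8*(-51) = 85221/8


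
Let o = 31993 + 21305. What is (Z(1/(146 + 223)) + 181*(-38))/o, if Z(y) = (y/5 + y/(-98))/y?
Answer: -3370127/26116020 ≈ -0.12904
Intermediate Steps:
Z(y) = 93/490 (Z(y) = (y*(⅕) + y*(-1/98))/y = (y/5 - y/98)/y = (93*y/490)/y = 93/490)
o = 53298
(Z(1/(146 + 223)) + 181*(-38))/o = (93/490 + 181*(-38))/53298 = (93/490 - 6878)*(1/53298) = -3370127/490*1/53298 = -3370127/26116020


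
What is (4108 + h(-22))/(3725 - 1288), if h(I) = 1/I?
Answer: 90375/53614 ≈ 1.6857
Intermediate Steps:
(4108 + h(-22))/(3725 - 1288) = (4108 + 1/(-22))/(3725 - 1288) = (4108 - 1/22)/2437 = (90375/22)*(1/2437) = 90375/53614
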